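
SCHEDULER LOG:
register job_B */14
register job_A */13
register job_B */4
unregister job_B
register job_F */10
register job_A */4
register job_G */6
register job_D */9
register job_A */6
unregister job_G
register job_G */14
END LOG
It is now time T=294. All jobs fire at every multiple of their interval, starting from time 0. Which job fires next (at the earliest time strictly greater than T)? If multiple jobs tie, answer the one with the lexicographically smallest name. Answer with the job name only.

Answer: job_D

Derivation:
Op 1: register job_B */14 -> active={job_B:*/14}
Op 2: register job_A */13 -> active={job_A:*/13, job_B:*/14}
Op 3: register job_B */4 -> active={job_A:*/13, job_B:*/4}
Op 4: unregister job_B -> active={job_A:*/13}
Op 5: register job_F */10 -> active={job_A:*/13, job_F:*/10}
Op 6: register job_A */4 -> active={job_A:*/4, job_F:*/10}
Op 7: register job_G */6 -> active={job_A:*/4, job_F:*/10, job_G:*/6}
Op 8: register job_D */9 -> active={job_A:*/4, job_D:*/9, job_F:*/10, job_G:*/6}
Op 9: register job_A */6 -> active={job_A:*/6, job_D:*/9, job_F:*/10, job_G:*/6}
Op 10: unregister job_G -> active={job_A:*/6, job_D:*/9, job_F:*/10}
Op 11: register job_G */14 -> active={job_A:*/6, job_D:*/9, job_F:*/10, job_G:*/14}
  job_A: interval 6, next fire after T=294 is 300
  job_D: interval 9, next fire after T=294 is 297
  job_F: interval 10, next fire after T=294 is 300
  job_G: interval 14, next fire after T=294 is 308
Earliest = 297, winner (lex tiebreak) = job_D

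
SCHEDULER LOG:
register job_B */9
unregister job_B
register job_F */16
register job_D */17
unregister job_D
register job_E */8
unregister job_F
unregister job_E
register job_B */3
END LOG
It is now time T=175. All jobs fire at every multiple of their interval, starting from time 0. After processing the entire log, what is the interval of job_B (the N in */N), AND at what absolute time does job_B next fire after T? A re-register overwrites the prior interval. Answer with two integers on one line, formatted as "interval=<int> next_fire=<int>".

Answer: interval=3 next_fire=177

Derivation:
Op 1: register job_B */9 -> active={job_B:*/9}
Op 2: unregister job_B -> active={}
Op 3: register job_F */16 -> active={job_F:*/16}
Op 4: register job_D */17 -> active={job_D:*/17, job_F:*/16}
Op 5: unregister job_D -> active={job_F:*/16}
Op 6: register job_E */8 -> active={job_E:*/8, job_F:*/16}
Op 7: unregister job_F -> active={job_E:*/8}
Op 8: unregister job_E -> active={}
Op 9: register job_B */3 -> active={job_B:*/3}
Final interval of job_B = 3
Next fire of job_B after T=175: (175//3+1)*3 = 177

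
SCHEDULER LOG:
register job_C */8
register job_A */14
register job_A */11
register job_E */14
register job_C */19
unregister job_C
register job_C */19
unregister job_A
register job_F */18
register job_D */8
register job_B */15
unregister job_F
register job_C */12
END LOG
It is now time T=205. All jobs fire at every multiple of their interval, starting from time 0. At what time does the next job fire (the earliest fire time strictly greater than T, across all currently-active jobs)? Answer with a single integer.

Op 1: register job_C */8 -> active={job_C:*/8}
Op 2: register job_A */14 -> active={job_A:*/14, job_C:*/8}
Op 3: register job_A */11 -> active={job_A:*/11, job_C:*/8}
Op 4: register job_E */14 -> active={job_A:*/11, job_C:*/8, job_E:*/14}
Op 5: register job_C */19 -> active={job_A:*/11, job_C:*/19, job_E:*/14}
Op 6: unregister job_C -> active={job_A:*/11, job_E:*/14}
Op 7: register job_C */19 -> active={job_A:*/11, job_C:*/19, job_E:*/14}
Op 8: unregister job_A -> active={job_C:*/19, job_E:*/14}
Op 9: register job_F */18 -> active={job_C:*/19, job_E:*/14, job_F:*/18}
Op 10: register job_D */8 -> active={job_C:*/19, job_D:*/8, job_E:*/14, job_F:*/18}
Op 11: register job_B */15 -> active={job_B:*/15, job_C:*/19, job_D:*/8, job_E:*/14, job_F:*/18}
Op 12: unregister job_F -> active={job_B:*/15, job_C:*/19, job_D:*/8, job_E:*/14}
Op 13: register job_C */12 -> active={job_B:*/15, job_C:*/12, job_D:*/8, job_E:*/14}
  job_B: interval 15, next fire after T=205 is 210
  job_C: interval 12, next fire after T=205 is 216
  job_D: interval 8, next fire after T=205 is 208
  job_E: interval 14, next fire after T=205 is 210
Earliest fire time = 208 (job job_D)

Answer: 208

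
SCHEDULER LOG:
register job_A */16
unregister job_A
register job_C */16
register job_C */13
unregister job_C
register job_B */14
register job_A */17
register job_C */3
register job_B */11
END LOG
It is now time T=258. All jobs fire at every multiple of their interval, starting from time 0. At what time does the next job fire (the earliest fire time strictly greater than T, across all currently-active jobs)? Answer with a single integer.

Answer: 261

Derivation:
Op 1: register job_A */16 -> active={job_A:*/16}
Op 2: unregister job_A -> active={}
Op 3: register job_C */16 -> active={job_C:*/16}
Op 4: register job_C */13 -> active={job_C:*/13}
Op 5: unregister job_C -> active={}
Op 6: register job_B */14 -> active={job_B:*/14}
Op 7: register job_A */17 -> active={job_A:*/17, job_B:*/14}
Op 8: register job_C */3 -> active={job_A:*/17, job_B:*/14, job_C:*/3}
Op 9: register job_B */11 -> active={job_A:*/17, job_B:*/11, job_C:*/3}
  job_A: interval 17, next fire after T=258 is 272
  job_B: interval 11, next fire after T=258 is 264
  job_C: interval 3, next fire after T=258 is 261
Earliest fire time = 261 (job job_C)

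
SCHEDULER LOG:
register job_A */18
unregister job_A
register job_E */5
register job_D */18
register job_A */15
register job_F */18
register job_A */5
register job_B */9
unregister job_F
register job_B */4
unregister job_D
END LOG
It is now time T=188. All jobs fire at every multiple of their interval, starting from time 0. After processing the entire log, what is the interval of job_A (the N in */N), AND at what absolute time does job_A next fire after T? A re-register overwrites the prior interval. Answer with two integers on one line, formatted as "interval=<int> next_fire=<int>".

Op 1: register job_A */18 -> active={job_A:*/18}
Op 2: unregister job_A -> active={}
Op 3: register job_E */5 -> active={job_E:*/5}
Op 4: register job_D */18 -> active={job_D:*/18, job_E:*/5}
Op 5: register job_A */15 -> active={job_A:*/15, job_D:*/18, job_E:*/5}
Op 6: register job_F */18 -> active={job_A:*/15, job_D:*/18, job_E:*/5, job_F:*/18}
Op 7: register job_A */5 -> active={job_A:*/5, job_D:*/18, job_E:*/5, job_F:*/18}
Op 8: register job_B */9 -> active={job_A:*/5, job_B:*/9, job_D:*/18, job_E:*/5, job_F:*/18}
Op 9: unregister job_F -> active={job_A:*/5, job_B:*/9, job_D:*/18, job_E:*/5}
Op 10: register job_B */4 -> active={job_A:*/5, job_B:*/4, job_D:*/18, job_E:*/5}
Op 11: unregister job_D -> active={job_A:*/5, job_B:*/4, job_E:*/5}
Final interval of job_A = 5
Next fire of job_A after T=188: (188//5+1)*5 = 190

Answer: interval=5 next_fire=190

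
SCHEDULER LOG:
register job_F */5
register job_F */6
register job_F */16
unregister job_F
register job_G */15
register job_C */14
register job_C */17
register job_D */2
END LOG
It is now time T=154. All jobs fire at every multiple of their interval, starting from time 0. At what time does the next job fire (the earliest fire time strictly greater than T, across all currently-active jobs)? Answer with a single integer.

Answer: 156

Derivation:
Op 1: register job_F */5 -> active={job_F:*/5}
Op 2: register job_F */6 -> active={job_F:*/6}
Op 3: register job_F */16 -> active={job_F:*/16}
Op 4: unregister job_F -> active={}
Op 5: register job_G */15 -> active={job_G:*/15}
Op 6: register job_C */14 -> active={job_C:*/14, job_G:*/15}
Op 7: register job_C */17 -> active={job_C:*/17, job_G:*/15}
Op 8: register job_D */2 -> active={job_C:*/17, job_D:*/2, job_G:*/15}
  job_C: interval 17, next fire after T=154 is 170
  job_D: interval 2, next fire after T=154 is 156
  job_G: interval 15, next fire after T=154 is 165
Earliest fire time = 156 (job job_D)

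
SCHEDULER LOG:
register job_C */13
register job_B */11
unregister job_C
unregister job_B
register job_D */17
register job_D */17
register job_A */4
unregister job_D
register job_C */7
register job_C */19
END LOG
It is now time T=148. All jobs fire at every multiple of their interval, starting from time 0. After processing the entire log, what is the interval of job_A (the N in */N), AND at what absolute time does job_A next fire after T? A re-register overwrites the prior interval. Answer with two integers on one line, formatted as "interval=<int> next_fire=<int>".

Answer: interval=4 next_fire=152

Derivation:
Op 1: register job_C */13 -> active={job_C:*/13}
Op 2: register job_B */11 -> active={job_B:*/11, job_C:*/13}
Op 3: unregister job_C -> active={job_B:*/11}
Op 4: unregister job_B -> active={}
Op 5: register job_D */17 -> active={job_D:*/17}
Op 6: register job_D */17 -> active={job_D:*/17}
Op 7: register job_A */4 -> active={job_A:*/4, job_D:*/17}
Op 8: unregister job_D -> active={job_A:*/4}
Op 9: register job_C */7 -> active={job_A:*/4, job_C:*/7}
Op 10: register job_C */19 -> active={job_A:*/4, job_C:*/19}
Final interval of job_A = 4
Next fire of job_A after T=148: (148//4+1)*4 = 152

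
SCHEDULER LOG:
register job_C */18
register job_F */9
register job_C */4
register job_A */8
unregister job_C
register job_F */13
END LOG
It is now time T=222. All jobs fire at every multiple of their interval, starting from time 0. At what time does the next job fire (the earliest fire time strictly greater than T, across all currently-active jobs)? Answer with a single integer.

Op 1: register job_C */18 -> active={job_C:*/18}
Op 2: register job_F */9 -> active={job_C:*/18, job_F:*/9}
Op 3: register job_C */4 -> active={job_C:*/4, job_F:*/9}
Op 4: register job_A */8 -> active={job_A:*/8, job_C:*/4, job_F:*/9}
Op 5: unregister job_C -> active={job_A:*/8, job_F:*/9}
Op 6: register job_F */13 -> active={job_A:*/8, job_F:*/13}
  job_A: interval 8, next fire after T=222 is 224
  job_F: interval 13, next fire after T=222 is 234
Earliest fire time = 224 (job job_A)

Answer: 224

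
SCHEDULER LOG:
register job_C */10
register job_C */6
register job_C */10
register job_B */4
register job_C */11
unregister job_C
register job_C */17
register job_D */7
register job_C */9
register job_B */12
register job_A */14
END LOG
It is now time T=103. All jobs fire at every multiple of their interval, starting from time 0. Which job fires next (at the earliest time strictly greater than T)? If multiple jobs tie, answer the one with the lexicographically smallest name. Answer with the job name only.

Answer: job_D

Derivation:
Op 1: register job_C */10 -> active={job_C:*/10}
Op 2: register job_C */6 -> active={job_C:*/6}
Op 3: register job_C */10 -> active={job_C:*/10}
Op 4: register job_B */4 -> active={job_B:*/4, job_C:*/10}
Op 5: register job_C */11 -> active={job_B:*/4, job_C:*/11}
Op 6: unregister job_C -> active={job_B:*/4}
Op 7: register job_C */17 -> active={job_B:*/4, job_C:*/17}
Op 8: register job_D */7 -> active={job_B:*/4, job_C:*/17, job_D:*/7}
Op 9: register job_C */9 -> active={job_B:*/4, job_C:*/9, job_D:*/7}
Op 10: register job_B */12 -> active={job_B:*/12, job_C:*/9, job_D:*/7}
Op 11: register job_A */14 -> active={job_A:*/14, job_B:*/12, job_C:*/9, job_D:*/7}
  job_A: interval 14, next fire after T=103 is 112
  job_B: interval 12, next fire after T=103 is 108
  job_C: interval 9, next fire after T=103 is 108
  job_D: interval 7, next fire after T=103 is 105
Earliest = 105, winner (lex tiebreak) = job_D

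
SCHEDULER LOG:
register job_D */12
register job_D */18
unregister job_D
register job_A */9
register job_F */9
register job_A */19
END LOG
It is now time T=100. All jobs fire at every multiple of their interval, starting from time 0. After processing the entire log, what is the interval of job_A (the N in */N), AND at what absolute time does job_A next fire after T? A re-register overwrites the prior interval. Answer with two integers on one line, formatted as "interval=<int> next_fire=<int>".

Answer: interval=19 next_fire=114

Derivation:
Op 1: register job_D */12 -> active={job_D:*/12}
Op 2: register job_D */18 -> active={job_D:*/18}
Op 3: unregister job_D -> active={}
Op 4: register job_A */9 -> active={job_A:*/9}
Op 5: register job_F */9 -> active={job_A:*/9, job_F:*/9}
Op 6: register job_A */19 -> active={job_A:*/19, job_F:*/9}
Final interval of job_A = 19
Next fire of job_A after T=100: (100//19+1)*19 = 114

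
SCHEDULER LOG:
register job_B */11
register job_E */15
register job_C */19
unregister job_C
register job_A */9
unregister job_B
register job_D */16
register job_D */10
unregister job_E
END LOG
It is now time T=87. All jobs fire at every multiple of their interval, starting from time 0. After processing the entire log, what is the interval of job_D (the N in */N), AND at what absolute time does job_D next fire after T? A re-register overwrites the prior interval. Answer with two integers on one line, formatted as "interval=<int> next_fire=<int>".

Answer: interval=10 next_fire=90

Derivation:
Op 1: register job_B */11 -> active={job_B:*/11}
Op 2: register job_E */15 -> active={job_B:*/11, job_E:*/15}
Op 3: register job_C */19 -> active={job_B:*/11, job_C:*/19, job_E:*/15}
Op 4: unregister job_C -> active={job_B:*/11, job_E:*/15}
Op 5: register job_A */9 -> active={job_A:*/9, job_B:*/11, job_E:*/15}
Op 6: unregister job_B -> active={job_A:*/9, job_E:*/15}
Op 7: register job_D */16 -> active={job_A:*/9, job_D:*/16, job_E:*/15}
Op 8: register job_D */10 -> active={job_A:*/9, job_D:*/10, job_E:*/15}
Op 9: unregister job_E -> active={job_A:*/9, job_D:*/10}
Final interval of job_D = 10
Next fire of job_D after T=87: (87//10+1)*10 = 90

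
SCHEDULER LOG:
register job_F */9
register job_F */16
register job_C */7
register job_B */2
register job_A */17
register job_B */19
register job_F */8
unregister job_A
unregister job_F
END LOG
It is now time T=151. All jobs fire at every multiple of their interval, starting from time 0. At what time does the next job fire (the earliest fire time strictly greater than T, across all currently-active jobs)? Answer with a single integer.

Op 1: register job_F */9 -> active={job_F:*/9}
Op 2: register job_F */16 -> active={job_F:*/16}
Op 3: register job_C */7 -> active={job_C:*/7, job_F:*/16}
Op 4: register job_B */2 -> active={job_B:*/2, job_C:*/7, job_F:*/16}
Op 5: register job_A */17 -> active={job_A:*/17, job_B:*/2, job_C:*/7, job_F:*/16}
Op 6: register job_B */19 -> active={job_A:*/17, job_B:*/19, job_C:*/7, job_F:*/16}
Op 7: register job_F */8 -> active={job_A:*/17, job_B:*/19, job_C:*/7, job_F:*/8}
Op 8: unregister job_A -> active={job_B:*/19, job_C:*/7, job_F:*/8}
Op 9: unregister job_F -> active={job_B:*/19, job_C:*/7}
  job_B: interval 19, next fire after T=151 is 152
  job_C: interval 7, next fire after T=151 is 154
Earliest fire time = 152 (job job_B)

Answer: 152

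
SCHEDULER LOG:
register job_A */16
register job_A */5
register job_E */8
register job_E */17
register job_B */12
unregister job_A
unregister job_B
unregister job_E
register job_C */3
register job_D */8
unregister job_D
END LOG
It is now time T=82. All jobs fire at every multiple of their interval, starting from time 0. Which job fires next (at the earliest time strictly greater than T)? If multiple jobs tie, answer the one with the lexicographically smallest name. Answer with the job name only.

Op 1: register job_A */16 -> active={job_A:*/16}
Op 2: register job_A */5 -> active={job_A:*/5}
Op 3: register job_E */8 -> active={job_A:*/5, job_E:*/8}
Op 4: register job_E */17 -> active={job_A:*/5, job_E:*/17}
Op 5: register job_B */12 -> active={job_A:*/5, job_B:*/12, job_E:*/17}
Op 6: unregister job_A -> active={job_B:*/12, job_E:*/17}
Op 7: unregister job_B -> active={job_E:*/17}
Op 8: unregister job_E -> active={}
Op 9: register job_C */3 -> active={job_C:*/3}
Op 10: register job_D */8 -> active={job_C:*/3, job_D:*/8}
Op 11: unregister job_D -> active={job_C:*/3}
  job_C: interval 3, next fire after T=82 is 84
Earliest = 84, winner (lex tiebreak) = job_C

Answer: job_C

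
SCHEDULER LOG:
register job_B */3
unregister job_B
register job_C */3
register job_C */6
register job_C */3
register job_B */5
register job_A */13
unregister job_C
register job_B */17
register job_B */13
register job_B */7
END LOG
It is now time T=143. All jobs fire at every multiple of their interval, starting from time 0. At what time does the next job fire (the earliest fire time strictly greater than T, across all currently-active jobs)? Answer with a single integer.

Op 1: register job_B */3 -> active={job_B:*/3}
Op 2: unregister job_B -> active={}
Op 3: register job_C */3 -> active={job_C:*/3}
Op 4: register job_C */6 -> active={job_C:*/6}
Op 5: register job_C */3 -> active={job_C:*/3}
Op 6: register job_B */5 -> active={job_B:*/5, job_C:*/3}
Op 7: register job_A */13 -> active={job_A:*/13, job_B:*/5, job_C:*/3}
Op 8: unregister job_C -> active={job_A:*/13, job_B:*/5}
Op 9: register job_B */17 -> active={job_A:*/13, job_B:*/17}
Op 10: register job_B */13 -> active={job_A:*/13, job_B:*/13}
Op 11: register job_B */7 -> active={job_A:*/13, job_B:*/7}
  job_A: interval 13, next fire after T=143 is 156
  job_B: interval 7, next fire after T=143 is 147
Earliest fire time = 147 (job job_B)

Answer: 147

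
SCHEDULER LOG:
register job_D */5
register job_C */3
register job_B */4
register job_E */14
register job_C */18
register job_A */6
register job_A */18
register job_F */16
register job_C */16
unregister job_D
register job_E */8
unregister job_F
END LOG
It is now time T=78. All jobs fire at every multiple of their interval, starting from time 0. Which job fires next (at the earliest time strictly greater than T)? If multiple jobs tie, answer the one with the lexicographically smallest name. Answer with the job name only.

Op 1: register job_D */5 -> active={job_D:*/5}
Op 2: register job_C */3 -> active={job_C:*/3, job_D:*/5}
Op 3: register job_B */4 -> active={job_B:*/4, job_C:*/3, job_D:*/5}
Op 4: register job_E */14 -> active={job_B:*/4, job_C:*/3, job_D:*/5, job_E:*/14}
Op 5: register job_C */18 -> active={job_B:*/4, job_C:*/18, job_D:*/5, job_E:*/14}
Op 6: register job_A */6 -> active={job_A:*/6, job_B:*/4, job_C:*/18, job_D:*/5, job_E:*/14}
Op 7: register job_A */18 -> active={job_A:*/18, job_B:*/4, job_C:*/18, job_D:*/5, job_E:*/14}
Op 8: register job_F */16 -> active={job_A:*/18, job_B:*/4, job_C:*/18, job_D:*/5, job_E:*/14, job_F:*/16}
Op 9: register job_C */16 -> active={job_A:*/18, job_B:*/4, job_C:*/16, job_D:*/5, job_E:*/14, job_F:*/16}
Op 10: unregister job_D -> active={job_A:*/18, job_B:*/4, job_C:*/16, job_E:*/14, job_F:*/16}
Op 11: register job_E */8 -> active={job_A:*/18, job_B:*/4, job_C:*/16, job_E:*/8, job_F:*/16}
Op 12: unregister job_F -> active={job_A:*/18, job_B:*/4, job_C:*/16, job_E:*/8}
  job_A: interval 18, next fire after T=78 is 90
  job_B: interval 4, next fire after T=78 is 80
  job_C: interval 16, next fire after T=78 is 80
  job_E: interval 8, next fire after T=78 is 80
Earliest = 80, winner (lex tiebreak) = job_B

Answer: job_B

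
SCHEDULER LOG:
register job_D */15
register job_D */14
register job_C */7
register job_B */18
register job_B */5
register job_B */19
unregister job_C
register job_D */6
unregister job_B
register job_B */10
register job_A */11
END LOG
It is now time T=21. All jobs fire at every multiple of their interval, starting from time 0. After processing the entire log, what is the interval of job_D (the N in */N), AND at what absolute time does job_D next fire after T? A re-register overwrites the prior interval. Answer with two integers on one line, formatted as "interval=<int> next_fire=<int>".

Answer: interval=6 next_fire=24

Derivation:
Op 1: register job_D */15 -> active={job_D:*/15}
Op 2: register job_D */14 -> active={job_D:*/14}
Op 3: register job_C */7 -> active={job_C:*/7, job_D:*/14}
Op 4: register job_B */18 -> active={job_B:*/18, job_C:*/7, job_D:*/14}
Op 5: register job_B */5 -> active={job_B:*/5, job_C:*/7, job_D:*/14}
Op 6: register job_B */19 -> active={job_B:*/19, job_C:*/7, job_D:*/14}
Op 7: unregister job_C -> active={job_B:*/19, job_D:*/14}
Op 8: register job_D */6 -> active={job_B:*/19, job_D:*/6}
Op 9: unregister job_B -> active={job_D:*/6}
Op 10: register job_B */10 -> active={job_B:*/10, job_D:*/6}
Op 11: register job_A */11 -> active={job_A:*/11, job_B:*/10, job_D:*/6}
Final interval of job_D = 6
Next fire of job_D after T=21: (21//6+1)*6 = 24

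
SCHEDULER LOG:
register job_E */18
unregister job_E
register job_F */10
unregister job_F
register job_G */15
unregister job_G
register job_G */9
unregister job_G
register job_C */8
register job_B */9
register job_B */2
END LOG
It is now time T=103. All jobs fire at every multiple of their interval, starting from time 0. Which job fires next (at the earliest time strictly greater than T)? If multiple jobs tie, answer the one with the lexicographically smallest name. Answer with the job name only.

Op 1: register job_E */18 -> active={job_E:*/18}
Op 2: unregister job_E -> active={}
Op 3: register job_F */10 -> active={job_F:*/10}
Op 4: unregister job_F -> active={}
Op 5: register job_G */15 -> active={job_G:*/15}
Op 6: unregister job_G -> active={}
Op 7: register job_G */9 -> active={job_G:*/9}
Op 8: unregister job_G -> active={}
Op 9: register job_C */8 -> active={job_C:*/8}
Op 10: register job_B */9 -> active={job_B:*/9, job_C:*/8}
Op 11: register job_B */2 -> active={job_B:*/2, job_C:*/8}
  job_B: interval 2, next fire after T=103 is 104
  job_C: interval 8, next fire after T=103 is 104
Earliest = 104, winner (lex tiebreak) = job_B

Answer: job_B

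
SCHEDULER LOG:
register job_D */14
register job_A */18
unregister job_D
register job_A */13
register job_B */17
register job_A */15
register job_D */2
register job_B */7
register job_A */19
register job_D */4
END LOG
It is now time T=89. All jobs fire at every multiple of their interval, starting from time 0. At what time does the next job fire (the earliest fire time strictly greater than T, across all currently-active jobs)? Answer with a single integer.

Op 1: register job_D */14 -> active={job_D:*/14}
Op 2: register job_A */18 -> active={job_A:*/18, job_D:*/14}
Op 3: unregister job_D -> active={job_A:*/18}
Op 4: register job_A */13 -> active={job_A:*/13}
Op 5: register job_B */17 -> active={job_A:*/13, job_B:*/17}
Op 6: register job_A */15 -> active={job_A:*/15, job_B:*/17}
Op 7: register job_D */2 -> active={job_A:*/15, job_B:*/17, job_D:*/2}
Op 8: register job_B */7 -> active={job_A:*/15, job_B:*/7, job_D:*/2}
Op 9: register job_A */19 -> active={job_A:*/19, job_B:*/7, job_D:*/2}
Op 10: register job_D */4 -> active={job_A:*/19, job_B:*/7, job_D:*/4}
  job_A: interval 19, next fire after T=89 is 95
  job_B: interval 7, next fire after T=89 is 91
  job_D: interval 4, next fire after T=89 is 92
Earliest fire time = 91 (job job_B)

Answer: 91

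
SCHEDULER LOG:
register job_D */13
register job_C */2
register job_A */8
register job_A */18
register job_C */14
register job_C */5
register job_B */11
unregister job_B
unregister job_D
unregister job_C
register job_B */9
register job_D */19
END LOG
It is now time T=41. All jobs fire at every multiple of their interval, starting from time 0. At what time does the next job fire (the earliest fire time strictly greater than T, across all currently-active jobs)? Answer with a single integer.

Answer: 45

Derivation:
Op 1: register job_D */13 -> active={job_D:*/13}
Op 2: register job_C */2 -> active={job_C:*/2, job_D:*/13}
Op 3: register job_A */8 -> active={job_A:*/8, job_C:*/2, job_D:*/13}
Op 4: register job_A */18 -> active={job_A:*/18, job_C:*/2, job_D:*/13}
Op 5: register job_C */14 -> active={job_A:*/18, job_C:*/14, job_D:*/13}
Op 6: register job_C */5 -> active={job_A:*/18, job_C:*/5, job_D:*/13}
Op 7: register job_B */11 -> active={job_A:*/18, job_B:*/11, job_C:*/5, job_D:*/13}
Op 8: unregister job_B -> active={job_A:*/18, job_C:*/5, job_D:*/13}
Op 9: unregister job_D -> active={job_A:*/18, job_C:*/5}
Op 10: unregister job_C -> active={job_A:*/18}
Op 11: register job_B */9 -> active={job_A:*/18, job_B:*/9}
Op 12: register job_D */19 -> active={job_A:*/18, job_B:*/9, job_D:*/19}
  job_A: interval 18, next fire after T=41 is 54
  job_B: interval 9, next fire after T=41 is 45
  job_D: interval 19, next fire after T=41 is 57
Earliest fire time = 45 (job job_B)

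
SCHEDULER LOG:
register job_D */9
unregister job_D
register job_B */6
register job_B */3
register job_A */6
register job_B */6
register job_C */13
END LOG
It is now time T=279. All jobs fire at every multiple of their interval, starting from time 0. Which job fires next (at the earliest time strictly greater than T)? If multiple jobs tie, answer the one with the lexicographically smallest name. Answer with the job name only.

Op 1: register job_D */9 -> active={job_D:*/9}
Op 2: unregister job_D -> active={}
Op 3: register job_B */6 -> active={job_B:*/6}
Op 4: register job_B */3 -> active={job_B:*/3}
Op 5: register job_A */6 -> active={job_A:*/6, job_B:*/3}
Op 6: register job_B */6 -> active={job_A:*/6, job_B:*/6}
Op 7: register job_C */13 -> active={job_A:*/6, job_B:*/6, job_C:*/13}
  job_A: interval 6, next fire after T=279 is 282
  job_B: interval 6, next fire after T=279 is 282
  job_C: interval 13, next fire after T=279 is 286
Earliest = 282, winner (lex tiebreak) = job_A

Answer: job_A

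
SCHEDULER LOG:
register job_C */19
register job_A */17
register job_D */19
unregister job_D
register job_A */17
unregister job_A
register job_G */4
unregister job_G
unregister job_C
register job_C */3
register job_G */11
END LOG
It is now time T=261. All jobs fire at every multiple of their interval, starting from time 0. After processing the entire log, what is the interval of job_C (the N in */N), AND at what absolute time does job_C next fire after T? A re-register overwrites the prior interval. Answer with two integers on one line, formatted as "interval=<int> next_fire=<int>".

Answer: interval=3 next_fire=264

Derivation:
Op 1: register job_C */19 -> active={job_C:*/19}
Op 2: register job_A */17 -> active={job_A:*/17, job_C:*/19}
Op 3: register job_D */19 -> active={job_A:*/17, job_C:*/19, job_D:*/19}
Op 4: unregister job_D -> active={job_A:*/17, job_C:*/19}
Op 5: register job_A */17 -> active={job_A:*/17, job_C:*/19}
Op 6: unregister job_A -> active={job_C:*/19}
Op 7: register job_G */4 -> active={job_C:*/19, job_G:*/4}
Op 8: unregister job_G -> active={job_C:*/19}
Op 9: unregister job_C -> active={}
Op 10: register job_C */3 -> active={job_C:*/3}
Op 11: register job_G */11 -> active={job_C:*/3, job_G:*/11}
Final interval of job_C = 3
Next fire of job_C after T=261: (261//3+1)*3 = 264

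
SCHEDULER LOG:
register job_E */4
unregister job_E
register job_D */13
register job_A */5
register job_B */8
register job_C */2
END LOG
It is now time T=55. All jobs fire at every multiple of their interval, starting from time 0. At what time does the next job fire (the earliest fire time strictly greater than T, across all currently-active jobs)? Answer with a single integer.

Op 1: register job_E */4 -> active={job_E:*/4}
Op 2: unregister job_E -> active={}
Op 3: register job_D */13 -> active={job_D:*/13}
Op 4: register job_A */5 -> active={job_A:*/5, job_D:*/13}
Op 5: register job_B */8 -> active={job_A:*/5, job_B:*/8, job_D:*/13}
Op 6: register job_C */2 -> active={job_A:*/5, job_B:*/8, job_C:*/2, job_D:*/13}
  job_A: interval 5, next fire after T=55 is 60
  job_B: interval 8, next fire after T=55 is 56
  job_C: interval 2, next fire after T=55 is 56
  job_D: interval 13, next fire after T=55 is 65
Earliest fire time = 56 (job job_B)

Answer: 56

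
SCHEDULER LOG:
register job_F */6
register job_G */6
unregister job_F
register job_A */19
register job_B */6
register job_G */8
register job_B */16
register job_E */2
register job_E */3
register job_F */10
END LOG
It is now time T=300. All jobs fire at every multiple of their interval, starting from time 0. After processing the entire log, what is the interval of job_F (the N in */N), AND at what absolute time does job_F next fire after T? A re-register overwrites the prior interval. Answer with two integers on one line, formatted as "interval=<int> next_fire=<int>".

Op 1: register job_F */6 -> active={job_F:*/6}
Op 2: register job_G */6 -> active={job_F:*/6, job_G:*/6}
Op 3: unregister job_F -> active={job_G:*/6}
Op 4: register job_A */19 -> active={job_A:*/19, job_G:*/6}
Op 5: register job_B */6 -> active={job_A:*/19, job_B:*/6, job_G:*/6}
Op 6: register job_G */8 -> active={job_A:*/19, job_B:*/6, job_G:*/8}
Op 7: register job_B */16 -> active={job_A:*/19, job_B:*/16, job_G:*/8}
Op 8: register job_E */2 -> active={job_A:*/19, job_B:*/16, job_E:*/2, job_G:*/8}
Op 9: register job_E */3 -> active={job_A:*/19, job_B:*/16, job_E:*/3, job_G:*/8}
Op 10: register job_F */10 -> active={job_A:*/19, job_B:*/16, job_E:*/3, job_F:*/10, job_G:*/8}
Final interval of job_F = 10
Next fire of job_F after T=300: (300//10+1)*10 = 310

Answer: interval=10 next_fire=310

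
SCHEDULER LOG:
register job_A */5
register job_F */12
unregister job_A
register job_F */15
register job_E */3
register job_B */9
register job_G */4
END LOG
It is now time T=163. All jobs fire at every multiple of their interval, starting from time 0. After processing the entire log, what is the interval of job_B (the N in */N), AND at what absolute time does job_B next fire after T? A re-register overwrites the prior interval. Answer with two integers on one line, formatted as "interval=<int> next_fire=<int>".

Op 1: register job_A */5 -> active={job_A:*/5}
Op 2: register job_F */12 -> active={job_A:*/5, job_F:*/12}
Op 3: unregister job_A -> active={job_F:*/12}
Op 4: register job_F */15 -> active={job_F:*/15}
Op 5: register job_E */3 -> active={job_E:*/3, job_F:*/15}
Op 6: register job_B */9 -> active={job_B:*/9, job_E:*/3, job_F:*/15}
Op 7: register job_G */4 -> active={job_B:*/9, job_E:*/3, job_F:*/15, job_G:*/4}
Final interval of job_B = 9
Next fire of job_B after T=163: (163//9+1)*9 = 171

Answer: interval=9 next_fire=171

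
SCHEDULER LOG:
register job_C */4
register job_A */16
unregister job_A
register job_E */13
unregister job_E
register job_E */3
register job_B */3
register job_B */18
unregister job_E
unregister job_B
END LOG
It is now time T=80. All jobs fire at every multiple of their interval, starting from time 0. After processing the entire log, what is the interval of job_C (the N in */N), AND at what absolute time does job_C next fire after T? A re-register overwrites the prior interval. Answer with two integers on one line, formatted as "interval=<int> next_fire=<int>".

Op 1: register job_C */4 -> active={job_C:*/4}
Op 2: register job_A */16 -> active={job_A:*/16, job_C:*/4}
Op 3: unregister job_A -> active={job_C:*/4}
Op 4: register job_E */13 -> active={job_C:*/4, job_E:*/13}
Op 5: unregister job_E -> active={job_C:*/4}
Op 6: register job_E */3 -> active={job_C:*/4, job_E:*/3}
Op 7: register job_B */3 -> active={job_B:*/3, job_C:*/4, job_E:*/3}
Op 8: register job_B */18 -> active={job_B:*/18, job_C:*/4, job_E:*/3}
Op 9: unregister job_E -> active={job_B:*/18, job_C:*/4}
Op 10: unregister job_B -> active={job_C:*/4}
Final interval of job_C = 4
Next fire of job_C after T=80: (80//4+1)*4 = 84

Answer: interval=4 next_fire=84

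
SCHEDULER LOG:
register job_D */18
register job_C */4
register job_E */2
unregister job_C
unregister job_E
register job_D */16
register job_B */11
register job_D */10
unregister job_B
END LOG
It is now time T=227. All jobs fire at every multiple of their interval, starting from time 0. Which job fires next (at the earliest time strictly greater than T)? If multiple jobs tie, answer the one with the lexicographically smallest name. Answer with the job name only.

Answer: job_D

Derivation:
Op 1: register job_D */18 -> active={job_D:*/18}
Op 2: register job_C */4 -> active={job_C:*/4, job_D:*/18}
Op 3: register job_E */2 -> active={job_C:*/4, job_D:*/18, job_E:*/2}
Op 4: unregister job_C -> active={job_D:*/18, job_E:*/2}
Op 5: unregister job_E -> active={job_D:*/18}
Op 6: register job_D */16 -> active={job_D:*/16}
Op 7: register job_B */11 -> active={job_B:*/11, job_D:*/16}
Op 8: register job_D */10 -> active={job_B:*/11, job_D:*/10}
Op 9: unregister job_B -> active={job_D:*/10}
  job_D: interval 10, next fire after T=227 is 230
Earliest = 230, winner (lex tiebreak) = job_D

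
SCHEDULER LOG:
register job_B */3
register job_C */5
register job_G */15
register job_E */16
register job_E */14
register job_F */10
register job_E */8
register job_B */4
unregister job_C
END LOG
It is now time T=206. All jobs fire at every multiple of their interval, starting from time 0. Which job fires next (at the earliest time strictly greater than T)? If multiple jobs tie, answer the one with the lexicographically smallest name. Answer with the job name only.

Op 1: register job_B */3 -> active={job_B:*/3}
Op 2: register job_C */5 -> active={job_B:*/3, job_C:*/5}
Op 3: register job_G */15 -> active={job_B:*/3, job_C:*/5, job_G:*/15}
Op 4: register job_E */16 -> active={job_B:*/3, job_C:*/5, job_E:*/16, job_G:*/15}
Op 5: register job_E */14 -> active={job_B:*/3, job_C:*/5, job_E:*/14, job_G:*/15}
Op 6: register job_F */10 -> active={job_B:*/3, job_C:*/5, job_E:*/14, job_F:*/10, job_G:*/15}
Op 7: register job_E */8 -> active={job_B:*/3, job_C:*/5, job_E:*/8, job_F:*/10, job_G:*/15}
Op 8: register job_B */4 -> active={job_B:*/4, job_C:*/5, job_E:*/8, job_F:*/10, job_G:*/15}
Op 9: unregister job_C -> active={job_B:*/4, job_E:*/8, job_F:*/10, job_G:*/15}
  job_B: interval 4, next fire after T=206 is 208
  job_E: interval 8, next fire after T=206 is 208
  job_F: interval 10, next fire after T=206 is 210
  job_G: interval 15, next fire after T=206 is 210
Earliest = 208, winner (lex tiebreak) = job_B

Answer: job_B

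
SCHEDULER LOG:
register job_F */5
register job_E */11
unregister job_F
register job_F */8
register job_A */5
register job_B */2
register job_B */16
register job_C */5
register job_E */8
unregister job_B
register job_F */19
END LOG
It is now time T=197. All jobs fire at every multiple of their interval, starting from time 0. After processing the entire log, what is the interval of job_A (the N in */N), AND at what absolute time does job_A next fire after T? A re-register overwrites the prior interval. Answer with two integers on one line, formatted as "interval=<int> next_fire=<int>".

Op 1: register job_F */5 -> active={job_F:*/5}
Op 2: register job_E */11 -> active={job_E:*/11, job_F:*/5}
Op 3: unregister job_F -> active={job_E:*/11}
Op 4: register job_F */8 -> active={job_E:*/11, job_F:*/8}
Op 5: register job_A */5 -> active={job_A:*/5, job_E:*/11, job_F:*/8}
Op 6: register job_B */2 -> active={job_A:*/5, job_B:*/2, job_E:*/11, job_F:*/8}
Op 7: register job_B */16 -> active={job_A:*/5, job_B:*/16, job_E:*/11, job_F:*/8}
Op 8: register job_C */5 -> active={job_A:*/5, job_B:*/16, job_C:*/5, job_E:*/11, job_F:*/8}
Op 9: register job_E */8 -> active={job_A:*/5, job_B:*/16, job_C:*/5, job_E:*/8, job_F:*/8}
Op 10: unregister job_B -> active={job_A:*/5, job_C:*/5, job_E:*/8, job_F:*/8}
Op 11: register job_F */19 -> active={job_A:*/5, job_C:*/5, job_E:*/8, job_F:*/19}
Final interval of job_A = 5
Next fire of job_A after T=197: (197//5+1)*5 = 200

Answer: interval=5 next_fire=200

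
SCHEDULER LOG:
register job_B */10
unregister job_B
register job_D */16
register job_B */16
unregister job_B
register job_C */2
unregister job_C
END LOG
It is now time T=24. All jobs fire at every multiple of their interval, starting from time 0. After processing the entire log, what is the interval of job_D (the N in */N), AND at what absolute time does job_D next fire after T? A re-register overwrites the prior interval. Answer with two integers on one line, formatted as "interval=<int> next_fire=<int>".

Op 1: register job_B */10 -> active={job_B:*/10}
Op 2: unregister job_B -> active={}
Op 3: register job_D */16 -> active={job_D:*/16}
Op 4: register job_B */16 -> active={job_B:*/16, job_D:*/16}
Op 5: unregister job_B -> active={job_D:*/16}
Op 6: register job_C */2 -> active={job_C:*/2, job_D:*/16}
Op 7: unregister job_C -> active={job_D:*/16}
Final interval of job_D = 16
Next fire of job_D after T=24: (24//16+1)*16 = 32

Answer: interval=16 next_fire=32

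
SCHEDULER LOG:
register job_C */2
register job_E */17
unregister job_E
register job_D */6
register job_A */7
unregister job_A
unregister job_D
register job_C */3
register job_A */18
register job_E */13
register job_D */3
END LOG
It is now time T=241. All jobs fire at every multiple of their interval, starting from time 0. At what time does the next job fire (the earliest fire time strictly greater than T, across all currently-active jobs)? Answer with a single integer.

Op 1: register job_C */2 -> active={job_C:*/2}
Op 2: register job_E */17 -> active={job_C:*/2, job_E:*/17}
Op 3: unregister job_E -> active={job_C:*/2}
Op 4: register job_D */6 -> active={job_C:*/2, job_D:*/6}
Op 5: register job_A */7 -> active={job_A:*/7, job_C:*/2, job_D:*/6}
Op 6: unregister job_A -> active={job_C:*/2, job_D:*/6}
Op 7: unregister job_D -> active={job_C:*/2}
Op 8: register job_C */3 -> active={job_C:*/3}
Op 9: register job_A */18 -> active={job_A:*/18, job_C:*/3}
Op 10: register job_E */13 -> active={job_A:*/18, job_C:*/3, job_E:*/13}
Op 11: register job_D */3 -> active={job_A:*/18, job_C:*/3, job_D:*/3, job_E:*/13}
  job_A: interval 18, next fire after T=241 is 252
  job_C: interval 3, next fire after T=241 is 243
  job_D: interval 3, next fire after T=241 is 243
  job_E: interval 13, next fire after T=241 is 247
Earliest fire time = 243 (job job_C)

Answer: 243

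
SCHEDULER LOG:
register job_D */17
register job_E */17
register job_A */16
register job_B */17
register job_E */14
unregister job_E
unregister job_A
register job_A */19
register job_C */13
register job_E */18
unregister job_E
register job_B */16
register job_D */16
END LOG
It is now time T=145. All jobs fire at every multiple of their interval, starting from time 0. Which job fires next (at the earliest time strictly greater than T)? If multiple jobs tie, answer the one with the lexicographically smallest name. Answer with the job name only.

Op 1: register job_D */17 -> active={job_D:*/17}
Op 2: register job_E */17 -> active={job_D:*/17, job_E:*/17}
Op 3: register job_A */16 -> active={job_A:*/16, job_D:*/17, job_E:*/17}
Op 4: register job_B */17 -> active={job_A:*/16, job_B:*/17, job_D:*/17, job_E:*/17}
Op 5: register job_E */14 -> active={job_A:*/16, job_B:*/17, job_D:*/17, job_E:*/14}
Op 6: unregister job_E -> active={job_A:*/16, job_B:*/17, job_D:*/17}
Op 7: unregister job_A -> active={job_B:*/17, job_D:*/17}
Op 8: register job_A */19 -> active={job_A:*/19, job_B:*/17, job_D:*/17}
Op 9: register job_C */13 -> active={job_A:*/19, job_B:*/17, job_C:*/13, job_D:*/17}
Op 10: register job_E */18 -> active={job_A:*/19, job_B:*/17, job_C:*/13, job_D:*/17, job_E:*/18}
Op 11: unregister job_E -> active={job_A:*/19, job_B:*/17, job_C:*/13, job_D:*/17}
Op 12: register job_B */16 -> active={job_A:*/19, job_B:*/16, job_C:*/13, job_D:*/17}
Op 13: register job_D */16 -> active={job_A:*/19, job_B:*/16, job_C:*/13, job_D:*/16}
  job_A: interval 19, next fire after T=145 is 152
  job_B: interval 16, next fire after T=145 is 160
  job_C: interval 13, next fire after T=145 is 156
  job_D: interval 16, next fire after T=145 is 160
Earliest = 152, winner (lex tiebreak) = job_A

Answer: job_A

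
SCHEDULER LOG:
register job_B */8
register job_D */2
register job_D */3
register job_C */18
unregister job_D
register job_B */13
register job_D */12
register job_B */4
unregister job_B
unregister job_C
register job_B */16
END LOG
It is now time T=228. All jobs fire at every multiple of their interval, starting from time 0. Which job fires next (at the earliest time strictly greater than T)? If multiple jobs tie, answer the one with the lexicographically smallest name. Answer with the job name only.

Op 1: register job_B */8 -> active={job_B:*/8}
Op 2: register job_D */2 -> active={job_B:*/8, job_D:*/2}
Op 3: register job_D */3 -> active={job_B:*/8, job_D:*/3}
Op 4: register job_C */18 -> active={job_B:*/8, job_C:*/18, job_D:*/3}
Op 5: unregister job_D -> active={job_B:*/8, job_C:*/18}
Op 6: register job_B */13 -> active={job_B:*/13, job_C:*/18}
Op 7: register job_D */12 -> active={job_B:*/13, job_C:*/18, job_D:*/12}
Op 8: register job_B */4 -> active={job_B:*/4, job_C:*/18, job_D:*/12}
Op 9: unregister job_B -> active={job_C:*/18, job_D:*/12}
Op 10: unregister job_C -> active={job_D:*/12}
Op 11: register job_B */16 -> active={job_B:*/16, job_D:*/12}
  job_B: interval 16, next fire after T=228 is 240
  job_D: interval 12, next fire after T=228 is 240
Earliest = 240, winner (lex tiebreak) = job_B

Answer: job_B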